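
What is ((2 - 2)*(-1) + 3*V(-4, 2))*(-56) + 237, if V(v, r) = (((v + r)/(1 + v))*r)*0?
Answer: 237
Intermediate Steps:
V(v, r) = 0 (V(v, r) = (((r + v)/(1 + v))*r)*0 = (r*(r + v)/(1 + v))*0 = 0)
((2 - 2)*(-1) + 3*V(-4, 2))*(-56) + 237 = ((2 - 2)*(-1) + 3*0)*(-56) + 237 = (0*(-1) + 0)*(-56) + 237 = (0 + 0)*(-56) + 237 = 0*(-56) + 237 = 0 + 237 = 237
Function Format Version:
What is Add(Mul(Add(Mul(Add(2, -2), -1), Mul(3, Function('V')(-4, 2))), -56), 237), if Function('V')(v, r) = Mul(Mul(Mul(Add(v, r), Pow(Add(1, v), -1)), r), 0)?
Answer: 237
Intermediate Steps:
Function('V')(v, r) = 0 (Function('V')(v, r) = Mul(Mul(Mul(Add(r, v), Pow(Add(1, v), -1)), r), 0) = Mul(Mul(Mul(Pow(Add(1, v), -1), Add(r, v)), r), 0) = Mul(Mul(r, Pow(Add(1, v), -1), Add(r, v)), 0) = 0)
Add(Mul(Add(Mul(Add(2, -2), -1), Mul(3, Function('V')(-4, 2))), -56), 237) = Add(Mul(Add(Mul(Add(2, -2), -1), Mul(3, 0)), -56), 237) = Add(Mul(Add(Mul(0, -1), 0), -56), 237) = Add(Mul(Add(0, 0), -56), 237) = Add(Mul(0, -56), 237) = Add(0, 237) = 237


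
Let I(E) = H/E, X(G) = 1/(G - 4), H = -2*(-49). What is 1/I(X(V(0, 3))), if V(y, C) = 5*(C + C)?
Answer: 1/2548 ≈ 0.00039246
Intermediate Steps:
H = 98
V(y, C) = 10*C (V(y, C) = 5*(2*C) = 10*C)
X(G) = 1/(-4 + G)
I(E) = 98/E
1/I(X(V(0, 3))) = 1/(98/(1/(-4 + 10*3))) = 1/(98/(1/(-4 + 30))) = 1/(98/(1/26)) = 1/(98*26) = 1/2548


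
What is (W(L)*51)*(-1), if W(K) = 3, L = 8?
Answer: -153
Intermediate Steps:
(W(L)*51)*(-1) = (3*51)*(-1) = 153*(-1) = -153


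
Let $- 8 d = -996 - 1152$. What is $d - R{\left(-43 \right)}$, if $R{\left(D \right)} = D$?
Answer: $\frac{623}{2} \approx 311.5$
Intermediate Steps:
$d = \frac{537}{2}$ ($d = - \frac{-996 - 1152}{8} = \left(- \frac{1}{8}\right) \left(-2148\right) = \frac{537}{2} \approx 268.5$)
$d - R{\left(-43 \right)} = \frac{537}{2} - -43 = \frac{537}{2} + 43 = \frac{623}{2}$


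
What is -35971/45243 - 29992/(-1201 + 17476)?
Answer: -647452027/245443275 ≈ -2.6379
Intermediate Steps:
-35971/45243 - 29992/(-1201 + 17476) = -35971*1/45243 - 29992/16275 = -35971/45243 - 29992*1/16275 = -35971/45243 - 29992/16275 = -647452027/245443275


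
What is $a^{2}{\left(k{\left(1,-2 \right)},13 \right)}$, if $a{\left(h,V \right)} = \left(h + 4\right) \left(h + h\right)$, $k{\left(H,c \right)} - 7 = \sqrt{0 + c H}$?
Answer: $19908 + 10800 i \sqrt{2} \approx 19908.0 + 15274.0 i$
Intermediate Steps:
$k{\left(H,c \right)} = 7 + \sqrt{H c}$ ($k{\left(H,c \right)} = 7 + \sqrt{0 + c H} = 7 + \sqrt{0 + H c} = 7 + \sqrt{H c}$)
$a{\left(h,V \right)} = 2 h \left(4 + h\right)$ ($a{\left(h,V \right)} = \left(4 + h\right) 2 h = 2 h \left(4 + h\right)$)
$a^{2}{\left(k{\left(1,-2 \right)},13 \right)} = \left(2 \left(7 + \sqrt{1 \left(-2\right)}\right) \left(4 + \left(7 + \sqrt{1 \left(-2\right)}\right)\right)\right)^{2} = \left(2 \left(7 + \sqrt{-2}\right) \left(4 + \left(7 + \sqrt{-2}\right)\right)\right)^{2} = \left(2 \left(7 + i \sqrt{2}\right) \left(4 + \left(7 + i \sqrt{2}\right)\right)\right)^{2} = \left(2 \left(7 + i \sqrt{2}\right) \left(11 + i \sqrt{2}\right)\right)^{2} = 4 \left(7 + i \sqrt{2}\right)^{2} \left(11 + i \sqrt{2}\right)^{2}$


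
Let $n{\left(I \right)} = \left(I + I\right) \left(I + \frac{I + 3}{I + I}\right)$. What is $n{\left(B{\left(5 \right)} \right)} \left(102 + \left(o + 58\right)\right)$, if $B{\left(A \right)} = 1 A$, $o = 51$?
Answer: $12238$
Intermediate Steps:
$B{\left(A \right)} = A$
$n{\left(I \right)} = 2 I \left(I + \frac{3 + I}{2 I}\right)$
$n{\left(B{\left(5 \right)} \right)} \left(102 + \left(o + 58\right)\right) = \left(3 + 5 + 2 \cdot 5^{2}\right) \left(102 + \left(51 + 58\right)\right) = \left(3 + 5 + 2 \cdot 25\right) \left(102 + 109\right) = \left(3 + 5 + 50\right) 211 = 58 \cdot 211 = 12238$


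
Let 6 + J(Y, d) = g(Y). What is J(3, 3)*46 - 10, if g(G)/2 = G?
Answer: -10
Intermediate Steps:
g(G) = 2*G
J(Y, d) = -6 + 2*Y
J(3, 3)*46 - 10 = (-6 + 2*3)*46 - 10 = (-6 + 6)*46 - 10 = 0*46 - 10 = 0 - 10 = -10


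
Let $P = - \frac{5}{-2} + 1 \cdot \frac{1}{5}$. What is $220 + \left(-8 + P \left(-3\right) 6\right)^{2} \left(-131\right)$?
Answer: $- \frac{10486159}{25} \approx -4.1945 \cdot 10^{5}$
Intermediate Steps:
$P = \frac{27}{10}$ ($P = \left(-5\right) \left(- \frac{1}{2}\right) + 1 \cdot \frac{1}{5} = \frac{5}{2} + \frac{1}{5} = \frac{27}{10} \approx 2.7$)
$220 + \left(-8 + P \left(-3\right) 6\right)^{2} \left(-131\right) = 220 + \left(-8 + \frac{27}{10} \left(-3\right) 6\right)^{2} \left(-131\right) = 220 + \left(-8 - \frac{243}{5}\right)^{2} \left(-131\right) = 220 + \left(- \frac{283}{5}\right)^{2} \left(-131\right) = 220 + \frac{80089}{25} \left(-131\right) = 220 - \frac{10491659}{25} = - \frac{10486159}{25}$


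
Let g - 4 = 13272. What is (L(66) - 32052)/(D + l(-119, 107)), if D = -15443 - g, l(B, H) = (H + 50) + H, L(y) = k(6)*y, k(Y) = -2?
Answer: 10728/9485 ≈ 1.1310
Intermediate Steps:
g = 13276 (g = 4 + 13272 = 13276)
L(y) = -2*y
l(B, H) = 50 + 2*H (l(B, H) = (50 + H) + H = 50 + 2*H)
D = -28719 (D = -15443 - 1*13276 = -15443 - 13276 = -28719)
(L(66) - 32052)/(D + l(-119, 107)) = (-2*66 - 32052)/(-28719 + (50 + 2*107)) = (-132 - 32052)/(-28719 + (50 + 214)) = -32184/(-28719 + 264) = -32184/(-28455) = -32184*(-1/28455) = 10728/9485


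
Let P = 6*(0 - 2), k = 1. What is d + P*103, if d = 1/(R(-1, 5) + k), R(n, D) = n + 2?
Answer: -2471/2 ≈ -1235.5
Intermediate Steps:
R(n, D) = 2 + n
P = -12 (P = 6*(-2) = -12)
d = 1/2 (d = 1/((2 - 1) + 1) = 1/(1 + 1) = 1/2 ≈ 0.50000)
d + P*103 = 1/2 - 12*103 = 1/2 - 1236 = -2471/2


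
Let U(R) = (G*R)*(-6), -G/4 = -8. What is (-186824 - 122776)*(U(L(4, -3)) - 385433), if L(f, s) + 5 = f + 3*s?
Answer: 118735624800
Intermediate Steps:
G = 32 (G = -4*(-8) = 32)
L(f, s) = -5 + f + 3*s (L(f, s) = -5 + (f + 3*s) = -5 + f + 3*s)
U(R) = -192*R (U(R) = (32*R)*(-6) = -192*R)
(-186824 - 122776)*(U(L(4, -3)) - 385433) = (-186824 - 122776)*(-192*(-5 + 4 + 3*(-3)) - 385433) = -309600*(-192*(-5 + 4 - 9) - 385433) = -309600*(-192*(-10) - 385433) = -309600*(1920 - 385433) = -309600*(-383513) = 118735624800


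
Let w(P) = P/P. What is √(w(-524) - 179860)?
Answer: I*√179859 ≈ 424.1*I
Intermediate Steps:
w(P) = 1
√(w(-524) - 179860) = √(1 - 179860) = √(-179859) = I*√179859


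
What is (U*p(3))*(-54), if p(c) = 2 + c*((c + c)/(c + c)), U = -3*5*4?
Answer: 16200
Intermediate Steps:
U = -60 (U = -15*4 = -60)
p(c) = 2 + c (p(c) = 2 + c*((2*c)/((2*c))) = 2 + c*((2*c)*(1/(2*c))) = 2 + c*1 = 2 + c)
(U*p(3))*(-54) = -60*(2 + 3)*(-54) = -60*5*(-54) = -300*(-54) = 16200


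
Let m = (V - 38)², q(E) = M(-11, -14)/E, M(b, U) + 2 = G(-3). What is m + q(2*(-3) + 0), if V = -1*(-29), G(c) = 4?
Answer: 242/3 ≈ 80.667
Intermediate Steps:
V = 29
M(b, U) = 2 (M(b, U) = -2 + 4 = 2)
q(E) = 2/E
m = 81 (m = (29 - 38)² = (-9)² = 81)
m + q(2*(-3) + 0) = 81 + 2/(2*(-3) + 0) = 81 + 2/(-6 + 0) = 81 + 2/(-6) = 81 + 2*(-⅙) = 81 - ⅓ = 242/3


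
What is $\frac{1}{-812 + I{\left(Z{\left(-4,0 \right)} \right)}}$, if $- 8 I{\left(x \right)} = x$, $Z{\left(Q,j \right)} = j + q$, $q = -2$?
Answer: $- \frac{4}{3247} \approx -0.0012319$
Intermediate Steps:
$Z{\left(Q,j \right)} = -2 + j$ ($Z{\left(Q,j \right)} = j - 2 = -2 + j$)
$I{\left(x \right)} = - \frac{x}{8}$
$\frac{1}{-812 + I{\left(Z{\left(-4,0 \right)} \right)}} = \frac{1}{-812 - \frac{-2 + 0}{8}} = \frac{1}{-812 - - \frac{1}{4}} = \frac{1}{-812 + \frac{1}{4}} = \frac{1}{- \frac{3247}{4}} = - \frac{4}{3247}$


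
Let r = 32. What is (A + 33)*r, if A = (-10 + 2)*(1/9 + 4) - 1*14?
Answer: -4000/9 ≈ -444.44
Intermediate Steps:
A = -422/9 (A = -8*(⅑ + 4) - 14 = -8*37/9 - 14 = -296/9 - 14 = -422/9 ≈ -46.889)
(A + 33)*r = (-422/9 + 33)*32 = -125/9*32 = -4000/9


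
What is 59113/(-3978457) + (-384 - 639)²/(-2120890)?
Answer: -4288942796323/8437869666730 ≈ -0.50830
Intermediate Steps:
59113/(-3978457) + (-384 - 639)²/(-2120890) = 59113*(-1/3978457) + (-1023)²*(-1/2120890) = -59113/3978457 + 1046529*(-1/2120890) = -59113/3978457 - 1046529/2120890 = -4288942796323/8437869666730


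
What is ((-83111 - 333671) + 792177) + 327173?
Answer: 702568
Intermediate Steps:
((-83111 - 333671) + 792177) + 327173 = (-416782 + 792177) + 327173 = 375395 + 327173 = 702568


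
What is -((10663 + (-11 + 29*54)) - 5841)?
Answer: -6377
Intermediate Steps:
-((10663 + (-11 + 29*54)) - 5841) = -((10663 + (-11 + 1566)) - 5841) = -((10663 + 1555) - 5841) = -(12218 - 5841) = -1*6377 = -6377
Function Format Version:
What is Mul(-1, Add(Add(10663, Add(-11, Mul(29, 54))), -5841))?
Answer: -6377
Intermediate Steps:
Mul(-1, Add(Add(10663, Add(-11, Mul(29, 54))), -5841)) = Mul(-1, Add(Add(10663, Add(-11, 1566)), -5841)) = Mul(-1, Add(Add(10663, 1555), -5841)) = Mul(-1, Add(12218, -5841)) = Mul(-1, 6377) = -6377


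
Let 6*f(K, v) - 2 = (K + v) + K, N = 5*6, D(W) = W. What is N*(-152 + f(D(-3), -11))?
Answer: -4635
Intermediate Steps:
N = 30
f(K, v) = ⅓ + K/3 + v/6 (f(K, v) = ⅓ + ((K + v) + K)/6 = ⅓ + (v + 2*K)/6 = ⅓ + (K/3 + v/6) = ⅓ + K/3 + v/6)
N*(-152 + f(D(-3), -11)) = 30*(-152 + (⅓ + (⅓)*(-3) + (⅙)*(-11))) = 30*(-152 + (⅓ - 1 - 11/6)) = 30*(-152 - 5/2) = 30*(-309/2) = -4635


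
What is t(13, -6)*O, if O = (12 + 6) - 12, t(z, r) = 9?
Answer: 54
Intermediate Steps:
O = 6 (O = 18 - 12 = 6)
t(13, -6)*O = 9*6 = 54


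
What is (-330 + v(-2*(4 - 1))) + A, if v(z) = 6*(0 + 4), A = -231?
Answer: -537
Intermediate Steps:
v(z) = 24 (v(z) = 6*4 = 24)
(-330 + v(-2*(4 - 1))) + A = (-330 + 24) - 231 = -306 - 231 = -537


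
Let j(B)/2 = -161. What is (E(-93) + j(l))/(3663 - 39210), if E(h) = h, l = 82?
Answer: 415/35547 ≈ 0.011675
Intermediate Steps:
j(B) = -322 (j(B) = 2*(-161) = -322)
(E(-93) + j(l))/(3663 - 39210) = (-93 - 322)/(3663 - 39210) = -415/(-35547) = -415*(-1/35547) = 415/35547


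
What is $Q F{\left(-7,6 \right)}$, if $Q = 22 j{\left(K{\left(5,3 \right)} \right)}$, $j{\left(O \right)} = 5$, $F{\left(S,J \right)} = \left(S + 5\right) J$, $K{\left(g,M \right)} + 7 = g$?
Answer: $-1320$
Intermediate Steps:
$K{\left(g,M \right)} = -7 + g$
$F{\left(S,J \right)} = J \left(5 + S\right)$ ($F{\left(S,J \right)} = \left(5 + S\right) J = J \left(5 + S\right)$)
$Q = 110$ ($Q = 22 \cdot 5 = 110$)
$Q F{\left(-7,6 \right)} = 110 \cdot 6 \left(5 - 7\right) = 110 \cdot 6 \left(-2\right) = 110 \left(-12\right) = -1320$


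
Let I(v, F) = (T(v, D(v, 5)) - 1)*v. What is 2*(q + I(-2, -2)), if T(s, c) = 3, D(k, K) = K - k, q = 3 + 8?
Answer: 14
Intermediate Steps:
q = 11
I(v, F) = 2*v (I(v, F) = (3 - 1)*v = 2*v)
2*(q + I(-2, -2)) = 2*(11 + 2*(-2)) = 2*(11 - 4) = 2*7 = 14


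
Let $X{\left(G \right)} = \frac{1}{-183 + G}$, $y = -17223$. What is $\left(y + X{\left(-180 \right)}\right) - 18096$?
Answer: $- \frac{12820798}{363} \approx -35319.0$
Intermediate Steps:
$\left(y + X{\left(-180 \right)}\right) - 18096 = \left(-17223 + \frac{1}{-183 - 180}\right) - 18096 = \left(-17223 + \frac{1}{-363}\right) - 18096 = \left(-17223 - \frac{1}{363}\right) - 18096 = - \frac{6251950}{363} - 18096 = - \frac{12820798}{363}$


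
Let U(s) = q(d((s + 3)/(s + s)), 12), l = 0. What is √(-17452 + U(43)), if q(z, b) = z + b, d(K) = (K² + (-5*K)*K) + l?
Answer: 2*I*√8062169/43 ≈ 132.06*I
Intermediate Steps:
d(K) = -4*K² (d(K) = (K² + (-5*K)*K) + 0 = (K² - 5*K²) + 0 = -4*K² + 0 = -4*K²)
q(z, b) = b + z
U(s) = 12 - (3 + s)²/s² (U(s) = 12 - 4*(s + 3)²/(s + s)² = 12 - 4*(3 + s)²/(4*s²) = 12 - (3 + s)²/s²)
√(-17452 + U(43)) = √(-17452 + (12 - 1*(3 + 43)²/43²)) = √(-17452 + (12 - 1*1/1849*46²)) = √(-17452 + (12 - 1*1/1849*2116)) = √(-17452 + (12 - 2116/1849)) = √(-17452 + 20072/1849) = √(-32248676/1849) = 2*I*√8062169/43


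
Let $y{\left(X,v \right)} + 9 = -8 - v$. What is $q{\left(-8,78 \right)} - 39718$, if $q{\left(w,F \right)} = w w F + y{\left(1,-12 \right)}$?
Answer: $-34731$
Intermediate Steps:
$y{\left(X,v \right)} = -17 - v$ ($y{\left(X,v \right)} = -9 - \left(8 + v\right) = -17 - v$)
$q{\left(w,F \right)} = -5 + F w^{2}$ ($q{\left(w,F \right)} = w w F - 5 = w^{2} F + \left(-17 + 12\right) = F w^{2} - 5 = -5 + F w^{2}$)
$q{\left(-8,78 \right)} - 39718 = \left(-5 + 78 \left(-8\right)^{2}\right) - 39718 = \left(-5 + 78 \cdot 64\right) - 39718 = \left(-5 + 4992\right) - 39718 = 4987 - 39718 = -34731$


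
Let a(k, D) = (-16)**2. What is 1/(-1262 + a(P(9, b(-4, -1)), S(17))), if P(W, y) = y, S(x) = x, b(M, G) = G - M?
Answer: -1/1006 ≈ -0.00099404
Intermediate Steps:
a(k, D) = 256
1/(-1262 + a(P(9, b(-4, -1)), S(17))) = 1/(-1262 + 256) = 1/(-1006) = -1/1006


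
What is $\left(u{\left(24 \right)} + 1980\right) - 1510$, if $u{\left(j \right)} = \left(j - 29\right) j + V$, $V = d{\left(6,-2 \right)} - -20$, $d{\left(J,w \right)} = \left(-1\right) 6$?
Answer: $364$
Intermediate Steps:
$d{\left(J,w \right)} = -6$
$V = 14$ ($V = -6 - -20 = -6 + 20 = 14$)
$u{\left(j \right)} = 14 + j \left(-29 + j\right)$ ($u{\left(j \right)} = \left(j - 29\right) j + 14 = \left(-29 + j\right) j + 14 = j \left(-29 + j\right) + 14 = 14 + j \left(-29 + j\right)$)
$\left(u{\left(24 \right)} + 1980\right) - 1510 = \left(\left(14 + 24^{2} - 696\right) + 1980\right) - 1510 = \left(\left(14 + 576 - 696\right) + 1980\right) - 1510 = \left(-106 + 1980\right) - 1510 = 1874 - 1510 = 364$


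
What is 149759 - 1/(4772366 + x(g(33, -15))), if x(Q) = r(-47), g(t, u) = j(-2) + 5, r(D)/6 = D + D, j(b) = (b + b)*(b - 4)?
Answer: 714620295717/4771802 ≈ 1.4976e+5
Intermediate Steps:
j(b) = 2*b*(-4 + b) (j(b) = (2*b)*(-4 + b) = 2*b*(-4 + b))
r(D) = 12*D (r(D) = 6*(D + D) = 6*(2*D) = 12*D)
g(t, u) = 29 (g(t, u) = 2*(-2)*(-4 - 2) + 5 = 2*(-2)*(-6) + 5 = 24 + 5 = 29)
x(Q) = -564 (x(Q) = 12*(-47) = -564)
149759 - 1/(4772366 + x(g(33, -15))) = 149759 - 1/(4772366 - 564) = 149759 - 1/4771802 = 714620295717/4771802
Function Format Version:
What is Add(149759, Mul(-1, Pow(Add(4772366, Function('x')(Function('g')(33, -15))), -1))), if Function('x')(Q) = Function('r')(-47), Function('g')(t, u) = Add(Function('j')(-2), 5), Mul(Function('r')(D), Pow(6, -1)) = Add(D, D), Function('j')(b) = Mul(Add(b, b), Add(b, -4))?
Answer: Rational(714620295717, 4771802) ≈ 1.4976e+5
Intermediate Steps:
Function('j')(b) = Mul(2, b, Add(-4, b)) (Function('j')(b) = Mul(Mul(2, b), Add(-4, b)) = Mul(2, b, Add(-4, b)))
Function('r')(D) = Mul(12, D) (Function('r')(D) = Mul(6, Add(D, D)) = Mul(6, Mul(2, D)) = Mul(12, D))
Function('g')(t, u) = 29 (Function('g')(t, u) = Add(Mul(2, -2, Add(-4, -2)), 5) = Add(Mul(2, -2, -6), 5) = Add(24, 5) = 29)
Function('x')(Q) = -564 (Function('x')(Q) = Mul(12, -47) = -564)
Add(149759, Mul(-1, Pow(Add(4772366, Function('x')(Function('g')(33, -15))), -1))) = Add(149759, Mul(-1, Pow(Add(4772366, -564), -1))) = Add(149759, Mul(-1, Pow(4771802, -1))) = Add(149759, Mul(-1, Rational(1, 4771802))) = Add(149759, Rational(-1, 4771802)) = Rational(714620295717, 4771802)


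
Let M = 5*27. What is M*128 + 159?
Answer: 17439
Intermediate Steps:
M = 135
M*128 + 159 = 135*128 + 159 = 17280 + 159 = 17439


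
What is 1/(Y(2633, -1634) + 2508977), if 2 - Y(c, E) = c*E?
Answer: 1/6811301 ≈ 1.4681e-7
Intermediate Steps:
Y(c, E) = 2 - E*c (Y(c, E) = 2 - c*E = 2 - E*c)
1/(Y(2633, -1634) + 2508977) = 1/((2 - 1*(-1634)*2633) + 2508977) = 1/((2 + 4302322) + 2508977) = 1/(4302324 + 2508977) = 1/6811301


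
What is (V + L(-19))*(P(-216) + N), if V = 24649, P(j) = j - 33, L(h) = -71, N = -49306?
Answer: -1217962790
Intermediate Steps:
P(j) = -33 + j
(V + L(-19))*(P(-216) + N) = (24649 - 71)*((-33 - 216) - 49306) = 24578*(-249 - 49306) = 24578*(-49555) = -1217962790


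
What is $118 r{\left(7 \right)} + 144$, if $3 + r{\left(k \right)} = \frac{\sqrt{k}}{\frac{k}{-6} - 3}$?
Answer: $-210 - \frac{708 \sqrt{7}}{25} \approx -284.93$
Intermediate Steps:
$r{\left(k \right)} = -3 + \frac{\sqrt{k}}{-3 - \frac{k}{6}}$ ($r{\left(k \right)} = -3 + \frac{\sqrt{k}}{\frac{k}{-6} - 3} = -3 + \frac{\sqrt{k}}{k \left(- \frac{1}{6}\right) - 3} = -3 + \frac{\sqrt{k}}{- \frac{k}{6} - 3} = -3 + \frac{\sqrt{k}}{-3 - \frac{k}{6}}$)
$118 r{\left(7 \right)} + 144 = 118 \frac{3 \left(-18 - 7 - 2 \sqrt{7}\right)}{18 + 7} + 144 = 118 \frac{3 \left(-18 - 7 - 2 \sqrt{7}\right)}{25} + 144 = 118 \cdot 3 \cdot \frac{1}{25} \left(-25 - 2 \sqrt{7}\right) + 144 = 118 \left(-3 - \frac{6 \sqrt{7}}{25}\right) + 144 = \left(-354 - \frac{708 \sqrt{7}}{25}\right) + 144 = -210 - \frac{708 \sqrt{7}}{25}$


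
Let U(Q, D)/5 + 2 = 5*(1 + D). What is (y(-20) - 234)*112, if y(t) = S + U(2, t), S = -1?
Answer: -80640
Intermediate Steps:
U(Q, D) = 15 + 25*D (U(Q, D) = -10 + 5*(5*(1 + D)) = -10 + 5*(5 + 5*D) = -10 + (25 + 25*D) = 15 + 25*D)
y(t) = 14 + 25*t (y(t) = -1 + (15 + 25*t) = 14 + 25*t)
(y(-20) - 234)*112 = ((14 + 25*(-20)) - 234)*112 = ((14 - 500) - 234)*112 = (-486 - 234)*112 = -720*112 = -80640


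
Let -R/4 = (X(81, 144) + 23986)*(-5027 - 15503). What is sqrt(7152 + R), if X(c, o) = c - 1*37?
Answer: 4*sqrt(123334422) ≈ 44422.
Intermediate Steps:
X(c, o) = -37 + c (X(c, o) = c - 37 = -37 + c)
R = 1973343600 (R = -4*((-37 + 81) + 23986)*(-5027 - 15503) = -4*(44 + 23986)*(-20530) = -96120*(-20530) = -4*(-493335900) = 1973343600)
sqrt(7152 + R) = sqrt(7152 + 1973343600) = sqrt(1973350752) = 4*sqrt(123334422)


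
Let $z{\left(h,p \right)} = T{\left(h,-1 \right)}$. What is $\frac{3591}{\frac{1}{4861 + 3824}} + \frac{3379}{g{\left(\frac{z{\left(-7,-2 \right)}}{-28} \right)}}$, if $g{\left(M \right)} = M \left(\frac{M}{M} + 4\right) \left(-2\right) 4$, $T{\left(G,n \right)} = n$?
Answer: $\frac{311854697}{10} \approx 3.1185 \cdot 10^{7}$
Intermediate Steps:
$z{\left(h,p \right)} = -1$
$g{\left(M \right)} = - 40 M$ ($g{\left(M \right)} = M \left(1 + 4\right) \left(-2\right) 4 = M 5 \left(-2\right) 4 = M \left(-10\right) 4 = - 10 M 4 = - 40 M$)
$\frac{3591}{\frac{1}{4861 + 3824}} + \frac{3379}{g{\left(\frac{z{\left(-7,-2 \right)}}{-28} \right)}} = \frac{3591}{\frac{1}{4861 + 3824}} + \frac{3379}{\left(-40\right) \left(- \frac{1}{-28}\right)} = \frac{3591}{\frac{1}{8685}} + \frac{3379}{\left(-40\right) \left(\left(-1\right) \left(- \frac{1}{28}\right)\right)} = 3591 \frac{1}{\frac{1}{8685}} + \frac{3379}{\left(-40\right) \frac{1}{28}} = 3591 \cdot 8685 + \frac{3379}{- \frac{10}{7}} = 31187835 + 3379 \left(- \frac{7}{10}\right) = 31187835 - \frac{23653}{10} = \frac{311854697}{10}$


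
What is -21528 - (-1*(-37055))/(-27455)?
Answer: -118202837/5491 ≈ -21527.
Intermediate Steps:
-21528 - (-1*(-37055))/(-27455) = -21528 - 37055*(-1)/27455 = -21528 - 1*(-7411/5491) = -21528 + 7411/5491 = -118202837/5491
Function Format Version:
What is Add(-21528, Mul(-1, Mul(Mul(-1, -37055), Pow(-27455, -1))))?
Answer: Rational(-118202837, 5491) ≈ -21527.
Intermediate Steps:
Add(-21528, Mul(-1, Mul(Mul(-1, -37055), Pow(-27455, -1)))) = Add(-21528, Mul(-1, Mul(37055, Rational(-1, 27455)))) = Add(-21528, Mul(-1, Rational(-7411, 5491))) = Add(-21528, Rational(7411, 5491)) = Rational(-118202837, 5491)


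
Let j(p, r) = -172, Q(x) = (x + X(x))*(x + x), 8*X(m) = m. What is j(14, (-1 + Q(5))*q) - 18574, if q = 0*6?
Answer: -18746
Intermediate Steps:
q = 0
X(m) = m/8
Q(x) = 9*x**2/4 (Q(x) = (x + x/8)*(x + x) = (9*x/8)*(2*x) = 9*x**2/4)
j(14, (-1 + Q(5))*q) - 18574 = -172 - 18574 = -18746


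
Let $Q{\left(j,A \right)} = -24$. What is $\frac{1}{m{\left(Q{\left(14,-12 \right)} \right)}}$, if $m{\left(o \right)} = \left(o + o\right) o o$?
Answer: $- \frac{1}{27648} \approx -3.6169 \cdot 10^{-5}$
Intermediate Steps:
$m{\left(o \right)} = 2 o^{3}$ ($m{\left(o \right)} = 2 o o o = 2 o^{2} o = 2 o^{3}$)
$\frac{1}{m{\left(Q{\left(14,-12 \right)} \right)}} = \frac{1}{2 \left(-24\right)^{3}} = \frac{1}{2 \left(-13824\right)} = \frac{1}{-27648} = - \frac{1}{27648}$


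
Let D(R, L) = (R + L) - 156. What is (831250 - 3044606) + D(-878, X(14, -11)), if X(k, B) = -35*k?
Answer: -2214880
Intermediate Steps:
D(R, L) = -156 + L + R (D(R, L) = (L + R) - 156 = -156 + L + R)
(831250 - 3044606) + D(-878, X(14, -11)) = (831250 - 3044606) + (-156 - 35*14 - 878) = -2213356 + (-156 - 490 - 878) = -2213356 - 1524 = -2214880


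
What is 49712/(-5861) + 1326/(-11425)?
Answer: -575731286/66961925 ≈ -8.5979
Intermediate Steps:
49712/(-5861) + 1326/(-11425) = 49712*(-1/5861) + 1326*(-1/11425) = -49712/5861 - 1326/11425 = -575731286/66961925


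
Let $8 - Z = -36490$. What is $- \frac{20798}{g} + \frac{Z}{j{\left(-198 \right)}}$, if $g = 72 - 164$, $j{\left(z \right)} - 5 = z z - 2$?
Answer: $\frac{19494881}{85882} \approx 227.0$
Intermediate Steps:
$Z = 36498$ ($Z = 8 - -36490 = 8 + 36490 = 36498$)
$j{\left(z \right)} = 3 + z^{2}$ ($j{\left(z \right)} = 5 + \left(z z - 2\right) = 5 + \left(z^{2} - 2\right) = 5 + \left(-2 + z^{2}\right) = 3 + z^{2}$)
$g = -92$ ($g = 72 - 164 = -92$)
$- \frac{20798}{g} + \frac{Z}{j{\left(-198 \right)}} = - \frac{20798}{-92} + \frac{36498}{3 + \left(-198\right)^{2}} = \left(-20798\right) \left(- \frac{1}{92}\right) + \frac{36498}{3 + 39204} = \frac{10399}{46} + \frac{36498}{39207} = \frac{10399}{46} + 36498 \cdot \frac{1}{39207} = \frac{10399}{46} + \frac{1738}{1867} = \frac{19494881}{85882}$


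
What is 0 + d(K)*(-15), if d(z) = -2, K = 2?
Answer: 30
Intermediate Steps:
0 + d(K)*(-15) = 0 - 2*(-15) = 0 + 30 = 30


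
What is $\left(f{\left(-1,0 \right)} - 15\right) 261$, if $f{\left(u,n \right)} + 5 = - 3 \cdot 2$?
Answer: $-6786$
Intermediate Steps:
$f{\left(u,n \right)} = -11$ ($f{\left(u,n \right)} = -5 - 3 \cdot 2 = -5 - 6 = -11$)
$\left(f{\left(-1,0 \right)} - 15\right) 261 = \left(-11 - 15\right) 261 = \left(-26\right) 261 = -6786$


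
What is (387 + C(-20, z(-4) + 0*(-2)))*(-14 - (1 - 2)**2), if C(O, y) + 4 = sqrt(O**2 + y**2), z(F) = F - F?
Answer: -6045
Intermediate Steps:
z(F) = 0
C(O, y) = -4 + sqrt(O**2 + y**2)
(387 + C(-20, z(-4) + 0*(-2)))*(-14 - (1 - 2)**2) = (387 + (-4 + sqrt((-20)**2 + (0 + 0*(-2))**2)))*(-14 - (1 - 2)**2) = (387 + (-4 + sqrt(400 + (0 + 0)**2)))*(-14 - 1*(-1)**2) = (387 + (-4 + sqrt(400 + 0**2)))*(-14 - 1*1) = (387 + (-4 + sqrt(400 + 0)))*(-14 - 1) = (387 + (-4 + sqrt(400)))*(-15) = (387 + (-4 + 20))*(-15) = (387 + 16)*(-15) = 403*(-15) = -6045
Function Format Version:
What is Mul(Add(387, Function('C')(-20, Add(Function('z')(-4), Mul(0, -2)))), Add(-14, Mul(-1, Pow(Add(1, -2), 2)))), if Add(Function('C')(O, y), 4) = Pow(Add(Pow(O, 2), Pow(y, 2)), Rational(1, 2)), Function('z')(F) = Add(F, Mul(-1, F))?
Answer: -6045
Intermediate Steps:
Function('z')(F) = 0
Function('C')(O, y) = Add(-4, Pow(Add(Pow(O, 2), Pow(y, 2)), Rational(1, 2)))
Mul(Add(387, Function('C')(-20, Add(Function('z')(-4), Mul(0, -2)))), Add(-14, Mul(-1, Pow(Add(1, -2), 2)))) = Mul(Add(387, Add(-4, Pow(Add(Pow(-20, 2), Pow(Add(0, Mul(0, -2)), 2)), Rational(1, 2)))), Add(-14, Mul(-1, Pow(Add(1, -2), 2)))) = Mul(Add(387, Add(-4, Pow(Add(400, Pow(Add(0, 0), 2)), Rational(1, 2)))), Add(-14, Mul(-1, Pow(-1, 2)))) = Mul(Add(387, Add(-4, Pow(Add(400, Pow(0, 2)), Rational(1, 2)))), Add(-14, Mul(-1, 1))) = Mul(Add(387, Add(-4, Pow(Add(400, 0), Rational(1, 2)))), Add(-14, -1)) = Mul(Add(387, Add(-4, Pow(400, Rational(1, 2)))), -15) = Mul(Add(387, Add(-4, 20)), -15) = Mul(Add(387, 16), -15) = Mul(403, -15) = -6045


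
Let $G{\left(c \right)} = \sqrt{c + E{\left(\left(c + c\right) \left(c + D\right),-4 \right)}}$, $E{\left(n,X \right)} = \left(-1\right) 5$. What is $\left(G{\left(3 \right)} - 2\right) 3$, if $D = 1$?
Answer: $-6 + 3 i \sqrt{2} \approx -6.0 + 4.2426 i$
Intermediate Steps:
$E{\left(n,X \right)} = -5$
$G{\left(c \right)} = \sqrt{-5 + c}$ ($G{\left(c \right)} = \sqrt{c - 5} = \sqrt{-5 + c}$)
$\left(G{\left(3 \right)} - 2\right) 3 = \left(\sqrt{-5 + 3} - 2\right) 3 = \left(\sqrt{-2} - 2\right) 3 = \left(i \sqrt{2} - 2\right) 3 = \left(-2 + i \sqrt{2}\right) 3 = -6 + 3 i \sqrt{2}$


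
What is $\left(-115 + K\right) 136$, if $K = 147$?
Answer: $4352$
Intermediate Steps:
$\left(-115 + K\right) 136 = \left(-115 + 147\right) 136 = 32 \cdot 136 = 4352$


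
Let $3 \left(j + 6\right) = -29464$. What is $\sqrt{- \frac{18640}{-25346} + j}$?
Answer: $\frac{i \sqrt{14203800539094}}{38019} \approx 99.129 i$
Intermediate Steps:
$j = - \frac{29482}{3}$ ($j = -6 + \frac{1}{3} \left(-29464\right) = -6 - \frac{29464}{3} = - \frac{29482}{3} \approx -9827.3$)
$\sqrt{- \frac{18640}{-25346} + j} = \sqrt{- \frac{18640}{-25346} - \frac{29482}{3}} = \sqrt{\left(-18640\right) \left(- \frac{1}{25346}\right) - \frac{29482}{3}} = \sqrt{\frac{9320}{12673} - \frac{29482}{3}} = \sqrt{- \frac{373597426}{38019}} = \frac{i \sqrt{14203800539094}}{38019}$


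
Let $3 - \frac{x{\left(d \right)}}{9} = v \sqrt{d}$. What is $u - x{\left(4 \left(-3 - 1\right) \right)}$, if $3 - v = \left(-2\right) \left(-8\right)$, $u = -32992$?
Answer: $-33019 - 468 i \approx -33019.0 - 468.0 i$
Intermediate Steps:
$v = -13$ ($v = 3 - \left(-2\right) \left(-8\right) = 3 - 16 = -13$)
$x{\left(d \right)} = 27 + 117 \sqrt{d}$ ($x{\left(d \right)} = 27 - 9 \left(- 13 \sqrt{d}\right) = 27 + 117 \sqrt{d}$)
$u - x{\left(4 \left(-3 - 1\right) \right)} = -32992 - \left(27 + 117 \sqrt{4 \left(-3 - 1\right)}\right) = -32992 - \left(27 + 117 \sqrt{4 \left(-4\right)}\right) = -32992 - \left(27 + 117 \sqrt{-16}\right) = -32992 - \left(27 + 117 \cdot 4 i\right) = -32992 - \left(27 + 468 i\right) = -33019 - 468 i$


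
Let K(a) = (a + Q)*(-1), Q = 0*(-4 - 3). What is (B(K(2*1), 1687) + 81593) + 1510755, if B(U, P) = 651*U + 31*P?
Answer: 1643343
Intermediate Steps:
Q = 0 (Q = 0*(-7) = 0)
K(a) = -a (K(a) = (a + 0)*(-1) = a*(-1) = -a)
B(U, P) = 31*P + 651*U
(B(K(2*1), 1687) + 81593) + 1510755 = ((31*1687 + 651*(-2)) + 81593) + 1510755 = ((52297 + 651*(-1*2)) + 81593) + 1510755 = ((52297 + 651*(-2)) + 81593) + 1510755 = ((52297 - 1302) + 81593) + 1510755 = (50995 + 81593) + 1510755 = 132588 + 1510755 = 1643343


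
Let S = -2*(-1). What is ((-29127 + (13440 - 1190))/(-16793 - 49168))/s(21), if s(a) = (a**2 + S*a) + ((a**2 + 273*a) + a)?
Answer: 2411/62926794 ≈ 3.8314e-5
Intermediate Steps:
S = 2
s(a) = 2*a**2 + 276*a (s(a) = (a**2 + 2*a) + ((a**2 + 273*a) + a) = (a**2 + 2*a) + (a**2 + 274*a) = 2*a**2 + 276*a)
((-29127 + (13440 - 1190))/(-16793 - 49168))/s(21) = ((-29127 + (13440 - 1190))/(-16793 - 49168))/((2*21*(138 + 21))) = ((-29127 + 12250)/(-65961))/((2*21*159)) = -16877*(-1/65961)/6678 = (2411/9423)*(1/6678) = 2411/62926794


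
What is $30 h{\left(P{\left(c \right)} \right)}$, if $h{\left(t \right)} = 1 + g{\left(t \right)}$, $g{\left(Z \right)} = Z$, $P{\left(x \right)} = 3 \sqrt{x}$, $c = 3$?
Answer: $30 + 90 \sqrt{3} \approx 185.88$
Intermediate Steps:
$h{\left(t \right)} = 1 + t$
$30 h{\left(P{\left(c \right)} \right)} = 30 \left(1 + 3 \sqrt{3}\right) = 30 + 90 \sqrt{3}$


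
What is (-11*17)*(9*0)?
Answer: 0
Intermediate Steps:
(-11*17)*(9*0) = -187*0 = 0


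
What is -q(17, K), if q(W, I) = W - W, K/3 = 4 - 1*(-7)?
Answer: 0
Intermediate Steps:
K = 33 (K = 3*(4 - 1*(-7)) = 3*(4 + 7) = 3*11 = 33)
q(W, I) = 0
-q(17, K) = -1*0 = 0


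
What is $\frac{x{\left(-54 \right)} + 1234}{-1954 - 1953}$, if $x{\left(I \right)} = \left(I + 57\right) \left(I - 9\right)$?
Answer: $- \frac{1045}{3907} \approx -0.26747$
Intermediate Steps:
$x{\left(I \right)} = \left(-9 + I\right) \left(57 + I\right)$ ($x{\left(I \right)} = \left(57 + I\right) \left(-9 + I\right) = \left(-9 + I\right) \left(57 + I\right)$)
$\frac{x{\left(-54 \right)} + 1234}{-1954 - 1953} = \frac{\left(-513 + \left(-54\right)^{2} + 48 \left(-54\right)\right) + 1234}{-1954 - 1953} = \frac{\left(-513 + 2916 - 2592\right) + 1234}{-3907} = \left(-189 + 1234\right) \left(- \frac{1}{3907}\right) = 1045 \left(- \frac{1}{3907}\right) = - \frac{1045}{3907}$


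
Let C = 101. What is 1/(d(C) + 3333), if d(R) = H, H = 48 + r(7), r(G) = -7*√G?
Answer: 69/233282 + √7/1632974 ≈ 0.00029740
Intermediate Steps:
H = 48 - 7*√7 ≈ 29.480
d(R) = 48 - 7*√7
1/(d(C) + 3333) = 1/((48 - 7*√7) + 3333) = 1/(3381 - 7*√7)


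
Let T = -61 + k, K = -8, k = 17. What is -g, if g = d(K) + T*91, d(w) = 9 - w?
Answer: 3987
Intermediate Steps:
T = -44 (T = -61 + 17 = -44)
g = -3987 (g = (9 - 1*(-8)) - 44*91 = (9 + 8) - 4004 = 17 - 4004 = -3987)
-g = -1*(-3987) = 3987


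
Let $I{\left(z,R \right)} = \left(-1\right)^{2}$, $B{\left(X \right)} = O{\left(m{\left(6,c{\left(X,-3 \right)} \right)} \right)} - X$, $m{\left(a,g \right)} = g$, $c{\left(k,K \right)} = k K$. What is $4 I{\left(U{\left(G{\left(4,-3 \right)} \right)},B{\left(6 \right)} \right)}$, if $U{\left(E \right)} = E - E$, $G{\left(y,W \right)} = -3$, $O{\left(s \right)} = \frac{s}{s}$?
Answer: $4$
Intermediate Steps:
$c{\left(k,K \right)} = K k$
$O{\left(s \right)} = 1$
$B{\left(X \right)} = 1 - X$
$U{\left(E \right)} = 0$
$I{\left(z,R \right)} = 1$
$4 I{\left(U{\left(G{\left(4,-3 \right)} \right)},B{\left(6 \right)} \right)} = 4 \cdot 1 = 4$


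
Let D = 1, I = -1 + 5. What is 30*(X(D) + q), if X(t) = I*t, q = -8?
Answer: -120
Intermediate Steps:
I = 4
X(t) = 4*t
30*(X(D) + q) = 30*(4*1 - 8) = 30*(4 - 8) = 30*(-4) = -120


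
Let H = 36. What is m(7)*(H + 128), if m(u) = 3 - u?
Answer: -656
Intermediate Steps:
m(7)*(H + 128) = (3 - 1*7)*(36 + 128) = (3 - 7)*164 = -4*164 = -656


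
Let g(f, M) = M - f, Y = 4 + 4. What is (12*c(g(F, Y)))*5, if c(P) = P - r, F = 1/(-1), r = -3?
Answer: 720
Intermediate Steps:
Y = 8
F = -1
c(P) = 3 + P (c(P) = P - 1*(-3) = P + 3 = 3 + P)
(12*c(g(F, Y)))*5 = (12*(3 + (8 - 1*(-1))))*5 = (12*(3 + (8 + 1)))*5 = (12*(3 + 9))*5 = (12*12)*5 = 144*5 = 720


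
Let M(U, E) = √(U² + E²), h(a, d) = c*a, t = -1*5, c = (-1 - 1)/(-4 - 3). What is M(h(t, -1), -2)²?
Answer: 296/49 ≈ 6.0408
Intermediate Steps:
c = 2/7 (c = -2/(-7) = -2*(-⅐) = 2/7 ≈ 0.28571)
t = -5
h(a, d) = 2*a/7
M(U, E) = √(E² + U²)
M(h(t, -1), -2)² = (√((-2)² + ((2/7)*(-5))²))² = (√(4 + (-10/7)²))² = (√(4 + 100/49))² = (√(296/49))² = (2*√74/7)² = 296/49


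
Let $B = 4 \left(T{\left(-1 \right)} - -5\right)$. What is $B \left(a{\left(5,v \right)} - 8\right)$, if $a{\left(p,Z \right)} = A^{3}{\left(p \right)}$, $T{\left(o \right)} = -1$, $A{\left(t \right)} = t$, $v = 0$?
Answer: $1872$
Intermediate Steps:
$a{\left(p,Z \right)} = p^{3}$
$B = 16$ ($B = 4 \left(-1 - -5\right) = 4 \left(-1 + 5\right) = 4 \cdot 4 = 16$)
$B \left(a{\left(5,v \right)} - 8\right) = 16 \left(5^{3} - 8\right) = 16 \left(125 - 8\right) = 16 \cdot 117 = 1872$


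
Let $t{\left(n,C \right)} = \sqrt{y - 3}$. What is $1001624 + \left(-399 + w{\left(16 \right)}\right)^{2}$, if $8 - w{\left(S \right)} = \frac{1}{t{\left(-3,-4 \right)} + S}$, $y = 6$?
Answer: $\frac{73901876340}{64009} - \frac{197878 \sqrt{3}}{64009} \approx 1.1546 \cdot 10^{6}$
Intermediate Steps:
$t{\left(n,C \right)} = \sqrt{3}$ ($t{\left(n,C \right)} = \sqrt{6 - 3} = \sqrt{3}$)
$w{\left(S \right)} = 8 - \frac{1}{S + \sqrt{3}}$ ($w{\left(S \right)} = 8 - \frac{1}{\sqrt{3} + S} = 8 - \frac{1}{S + \sqrt{3}}$)
$1001624 + \left(-399 + w{\left(16 \right)}\right)^{2} = 1001624 + \left(-399 + \frac{-1 + 8 \cdot 16 + 8 \sqrt{3}}{16 + \sqrt{3}}\right)^{2} = 1001624 + \left(-399 + \frac{-1 + 128 + 8 \sqrt{3}}{16 + \sqrt{3}}\right)^{2} = 1001624 + \left(-399 + \frac{127 + 8 \sqrt{3}}{16 + \sqrt{3}}\right)^{2}$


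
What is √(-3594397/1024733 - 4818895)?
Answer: 12*I*√35140402527973449/1024733 ≈ 2195.2*I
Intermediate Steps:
√(-3594397/1024733 - 4818895) = √(-4938084324432/1024733) = 12*I*√35140402527973449/1024733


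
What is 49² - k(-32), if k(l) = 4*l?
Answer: 2529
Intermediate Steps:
49² - k(-32) = 49² - 4*(-32) = 2401 - 1*(-128) = 2401 + 128 = 2529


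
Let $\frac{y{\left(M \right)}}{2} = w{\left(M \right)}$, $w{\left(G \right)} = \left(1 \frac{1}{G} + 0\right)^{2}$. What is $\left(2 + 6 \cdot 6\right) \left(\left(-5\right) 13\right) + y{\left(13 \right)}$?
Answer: $- \frac{417428}{169} \approx -2470.0$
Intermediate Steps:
$w{\left(G \right)} = \frac{1}{G^{2}}$ ($w{\left(G \right)} = \left(\frac{1}{G} + 0\right)^{2} = \left(\frac{1}{G}\right)^{2} = \frac{1}{G^{2}}$)
$y{\left(M \right)} = \frac{2}{M^{2}}$
$\left(2 + 6 \cdot 6\right) \left(\left(-5\right) 13\right) + y{\left(13 \right)} = \left(2 + 6 \cdot 6\right) \left(\left(-5\right) 13\right) + \frac{2}{169} = \left(2 + 36\right) \left(-65\right) + 2 \cdot \frac{1}{169} = 38 \left(-65\right) + \frac{2}{169} = -2470 + \frac{2}{169} = - \frac{417428}{169}$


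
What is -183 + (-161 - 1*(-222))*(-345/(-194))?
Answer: -14457/194 ≈ -74.521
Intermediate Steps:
-183 + (-161 - 1*(-222))*(-345/(-194)) = -183 + (-161 + 222)*(-345*(-1/194)) = -183 + 61*(345/194) = -183 + 21045/194 = -14457/194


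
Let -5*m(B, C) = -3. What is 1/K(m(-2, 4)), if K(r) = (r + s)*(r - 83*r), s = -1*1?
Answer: 25/492 ≈ 0.050813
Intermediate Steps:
s = -1
m(B, C) = 3/5 (m(B, C) = -1/5*(-3) = 3/5)
K(r) = -82*r*(-1 + r) (K(r) = (r - 1)*(r - 83*r) = (-1 + r)*(-82*r) = -82*r*(-1 + r))
1/K(m(-2, 4)) = 1/(82*(3/5)*(1 - 1*3/5)) = 1/(82*(3/5)*(1 - 3/5)) = 1/(82*(3/5)*(2/5)) = 1/(492/25) = 25/492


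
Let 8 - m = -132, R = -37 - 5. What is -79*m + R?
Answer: -11102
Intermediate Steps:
R = -42
m = 140 (m = 8 - 1*(-132) = 8 + 132 = 140)
-79*m + R = -79*140 - 42 = -11060 - 42 = -11102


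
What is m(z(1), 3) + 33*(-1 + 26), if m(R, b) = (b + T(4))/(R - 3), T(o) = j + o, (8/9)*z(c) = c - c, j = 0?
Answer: 2468/3 ≈ 822.67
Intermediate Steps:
z(c) = 0 (z(c) = 9*(c - c)/8 = (9/8)*0 = 0)
T(o) = o (T(o) = 0 + o = o)
m(R, b) = (4 + b)/(-3 + R) (m(R, b) = (b + 4)/(R - 3) = (4 + b)/(-3 + R))
m(z(1), 3) + 33*(-1 + 26) = (4 + 3)/(-3 + 0) + 33*(-1 + 26) = 7/(-3) + 33*25 = -⅓*7 + 825 = -7/3 + 825 = 2468/3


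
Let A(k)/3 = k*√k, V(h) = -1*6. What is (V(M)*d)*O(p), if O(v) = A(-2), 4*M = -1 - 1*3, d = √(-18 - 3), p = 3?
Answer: -36*√42 ≈ -233.31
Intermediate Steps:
d = I*√21 (d = √(-21) = I*√21 ≈ 4.5826*I)
M = -1 (M = (-1 - 1*3)/4 = (-1 - 3)/4 = (¼)*(-4) = -1)
V(h) = -6
A(k) = 3*k^(3/2) (A(k) = 3*(k*√k) = 3*k^(3/2))
O(v) = -6*I*√2 (O(v) = 3*(-2)^(3/2) = 3*(-2*I*√2) = -6*I*√2)
(V(M)*d)*O(p) = (-6*I*√21)*(-6*I*√2) = -36*√42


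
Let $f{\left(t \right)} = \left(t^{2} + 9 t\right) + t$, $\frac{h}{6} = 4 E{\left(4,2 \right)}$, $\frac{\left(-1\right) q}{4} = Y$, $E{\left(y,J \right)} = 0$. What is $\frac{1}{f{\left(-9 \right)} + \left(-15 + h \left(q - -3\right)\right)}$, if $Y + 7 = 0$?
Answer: $- \frac{1}{24} \approx -0.041667$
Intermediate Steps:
$Y = -7$ ($Y = -7 + 0 = -7$)
$q = 28$ ($q = \left(-4\right) \left(-7\right) = 28$)
$h = 0$ ($h = 6 \cdot 4 \cdot 0 = 6 \cdot 0 = 0$)
$f{\left(t \right)} = t^{2} + 10 t$
$\frac{1}{f{\left(-9 \right)} + \left(-15 + h \left(q - -3\right)\right)} = \frac{1}{- 9 \left(10 - 9\right) - \left(15 + 0 \left(28 - -3\right)\right)} = \frac{1}{\left(-9\right) 1 - \left(15 + 0 \left(28 + 3\right)\right)} = \frac{1}{-9 + \left(-15 + 0 \cdot 31\right)} = \frac{1}{-9 + \left(-15 + 0\right)} = \frac{1}{-9 - 15} = \frac{1}{-24} = - \frac{1}{24}$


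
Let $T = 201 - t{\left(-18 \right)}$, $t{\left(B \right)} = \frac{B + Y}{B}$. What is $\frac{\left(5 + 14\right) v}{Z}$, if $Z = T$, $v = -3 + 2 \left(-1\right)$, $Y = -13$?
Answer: $- \frac{1710}{3587} \approx -0.47672$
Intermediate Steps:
$v = -5$ ($v = -3 - 2 = -5$)
$t{\left(B \right)} = \frac{-13 + B}{B}$ ($t{\left(B \right)} = \frac{B - 13}{B} = \frac{-13 + B}{B}$)
$T = \frac{3587}{18}$ ($T = 201 - \frac{-13 - 18}{-18} = 201 - \left(- \frac{1}{18}\right) \left(-31\right) = 201 - \frac{31}{18} = \frac{3587}{18} \approx 199.28$)
$Z = \frac{3587}{18} \approx 199.28$
$\frac{\left(5 + 14\right) v}{Z} = \frac{\left(5 + 14\right) \left(-5\right)}{\frac{3587}{18}} = 19 \left(-5\right) \frac{18}{3587} = \left(-95\right) \frac{18}{3587} = - \frac{1710}{3587}$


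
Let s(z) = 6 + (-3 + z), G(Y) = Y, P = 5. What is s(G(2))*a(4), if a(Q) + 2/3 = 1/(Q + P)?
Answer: -25/9 ≈ -2.7778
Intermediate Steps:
a(Q) = -2/3 + 1/(5 + Q) (a(Q) = -2/3 + 1/(Q + 5) = -2/3 + 1/(5 + Q))
s(z) = 3 + z
s(G(2))*a(4) = (3 + 2)*((-7 - 2*4)/(3*(5 + 4))) = 5*((1/3)*(-7 - 8)/9) = 5*((1/3)*(1/9)*(-15)) = 5*(-5/9) = -25/9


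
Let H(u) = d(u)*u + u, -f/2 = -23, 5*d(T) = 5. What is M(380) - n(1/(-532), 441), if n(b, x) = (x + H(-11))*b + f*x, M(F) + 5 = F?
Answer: -10592233/532 ≈ -19910.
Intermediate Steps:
M(F) = -5 + F
d(T) = 1 (d(T) = (⅕)*5 = 1)
f = 46 (f = -2*(-23) = 46)
H(u) = 2*u (H(u) = 1*u + u = u + u = 2*u)
n(b, x) = 46*x + b*(-22 + x) (n(b, x) = (x + 2*(-11))*b + 46*x = (x - 22)*b + 46*x = (-22 + x)*b + 46*x = b*(-22 + x) + 46*x = 46*x + b*(-22 + x))
M(380) - n(1/(-532), 441) = (-5 + 380) - (-22/(-532) + 46*441 + 441/(-532)) = 375 - (-22*(-1/532) + 20286 - 1/532*441) = 375 - (11/266 + 20286 - 63/76) = 375 - 1*10791733/532 = 375 - 10791733/532 = -10592233/532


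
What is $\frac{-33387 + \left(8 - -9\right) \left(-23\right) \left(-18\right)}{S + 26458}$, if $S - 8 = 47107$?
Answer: $- \frac{26349}{73573} \approx -0.35813$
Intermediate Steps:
$S = 47115$ ($S = 8 + 47107 = 47115$)
$\frac{-33387 + \left(8 - -9\right) \left(-23\right) \left(-18\right)}{S + 26458} = \frac{-33387 + \left(8 - -9\right) \left(-23\right) \left(-18\right)}{47115 + 26458} = \frac{-33387 + \left(8 + 9\right) \left(-23\right) \left(-18\right)}{73573} = \left(-33387 + 17 \left(-23\right) \left(-18\right)\right) \frac{1}{73573} = \left(-33387 - -7038\right) \frac{1}{73573} = \left(-33387 + 7038\right) \frac{1}{73573} = \left(-26349\right) \frac{1}{73573} = - \frac{26349}{73573}$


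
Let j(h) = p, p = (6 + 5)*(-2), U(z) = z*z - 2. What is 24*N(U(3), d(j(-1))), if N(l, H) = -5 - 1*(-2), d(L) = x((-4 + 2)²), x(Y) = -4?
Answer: -72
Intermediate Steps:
U(z) = -2 + z² (U(z) = z² - 2 = -2 + z²)
p = -22 (p = 11*(-2) = -22)
j(h) = -22
d(L) = -4
N(l, H) = -3 (N(l, H) = -5 + 2 = -3)
24*N(U(3), d(j(-1))) = 24*(-3) = -72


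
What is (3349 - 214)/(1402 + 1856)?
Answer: 1045/1086 ≈ 0.96225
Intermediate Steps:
(3349 - 214)/(1402 + 1856) = 3135/3258 = 3135*(1/3258) = 1045/1086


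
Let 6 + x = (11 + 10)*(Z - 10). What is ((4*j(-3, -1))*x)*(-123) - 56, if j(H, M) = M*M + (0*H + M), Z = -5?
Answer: -56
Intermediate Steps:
j(H, M) = M + M² (j(H, M) = M² + (0 + M) = M² + M = M + M²)
x = -321 (x = -6 + (11 + 10)*(-5 - 10) = -6 + 21*(-15) = -6 - 315 = -321)
((4*j(-3, -1))*x)*(-123) - 56 = ((4*(-(1 - 1)))*(-321))*(-123) - 56 = ((4*(-1*0))*(-321))*(-123) - 56 = ((4*0)*(-321))*(-123) - 56 = (0*(-321))*(-123) - 56 = 0*(-123) - 56 = 0 - 56 = -56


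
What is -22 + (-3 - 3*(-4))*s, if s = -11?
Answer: -121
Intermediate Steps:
-22 + (-3 - 3*(-4))*s = -22 + (-3 - 3*(-4))*(-11) = -22 + (-3 + 12)*(-11) = -22 + 9*(-11) = -22 - 99 = -121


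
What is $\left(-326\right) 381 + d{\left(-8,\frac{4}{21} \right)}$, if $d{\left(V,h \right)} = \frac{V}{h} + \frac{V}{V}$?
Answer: $-124247$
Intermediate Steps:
$d{\left(V,h \right)} = 1 + \frac{V}{h}$ ($d{\left(V,h \right)} = \frac{V}{h} + 1 = 1 + \frac{V}{h}$)
$\left(-326\right) 381 + d{\left(-8,\frac{4}{21} \right)} = \left(-326\right) 381 + \frac{-8 + \frac{4}{21}}{4 \cdot \frac{1}{21}} = -124206 + \frac{-8 + 4 \cdot \frac{1}{21}}{4 \cdot \frac{1}{21}} = -124206 + \frac{-8 + \frac{4}{21}}{\frac{4}{21}} = -124206 + \frac{21}{4} \left(- \frac{164}{21}\right) = -124206 - 41 = -124247$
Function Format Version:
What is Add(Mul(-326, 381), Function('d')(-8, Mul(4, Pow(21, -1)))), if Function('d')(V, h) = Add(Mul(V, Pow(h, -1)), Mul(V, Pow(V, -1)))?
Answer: -124247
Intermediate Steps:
Function('d')(V, h) = Add(1, Mul(V, Pow(h, -1))) (Function('d')(V, h) = Add(Mul(V, Pow(h, -1)), 1) = Add(1, Mul(V, Pow(h, -1))))
Add(Mul(-326, 381), Function('d')(-8, Mul(4, Pow(21, -1)))) = Add(Mul(-326, 381), Mul(Pow(Mul(4, Pow(21, -1)), -1), Add(-8, Mul(4, Pow(21, -1))))) = Add(-124206, Mul(Pow(Mul(4, Rational(1, 21)), -1), Add(-8, Mul(4, Rational(1, 21))))) = Add(-124206, Mul(Pow(Rational(4, 21), -1), Add(-8, Rational(4, 21)))) = Add(-124206, Mul(Rational(21, 4), Rational(-164, 21))) = Add(-124206, -41) = -124247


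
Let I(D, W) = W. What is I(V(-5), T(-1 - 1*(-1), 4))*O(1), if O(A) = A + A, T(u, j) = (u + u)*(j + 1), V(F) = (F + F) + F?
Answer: 0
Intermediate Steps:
V(F) = 3*F (V(F) = 2*F + F = 3*F)
T(u, j) = 2*u*(1 + j) (T(u, j) = (2*u)*(1 + j) = 2*u*(1 + j))
O(A) = 2*A
I(V(-5), T(-1 - 1*(-1), 4))*O(1) = (2*(-1 - 1*(-1))*(1 + 4))*(2*1) = (2*(-1 + 1)*5)*2 = (2*0*5)*2 = 0*2 = 0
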